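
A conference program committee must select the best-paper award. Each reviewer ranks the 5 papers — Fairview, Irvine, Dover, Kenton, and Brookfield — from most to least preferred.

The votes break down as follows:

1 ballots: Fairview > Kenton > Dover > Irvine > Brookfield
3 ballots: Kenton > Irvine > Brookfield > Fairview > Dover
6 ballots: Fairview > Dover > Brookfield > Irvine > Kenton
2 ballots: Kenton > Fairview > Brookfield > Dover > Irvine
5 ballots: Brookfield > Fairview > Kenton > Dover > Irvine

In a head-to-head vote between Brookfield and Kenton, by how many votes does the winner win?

Ballots ranking Brookfield above Kenton: 6+5 = 11.
Ballots ranking Kenton above Brookfield: 1+3+2 = 6.
Brookfield wins 11–6, a margin of 5.

5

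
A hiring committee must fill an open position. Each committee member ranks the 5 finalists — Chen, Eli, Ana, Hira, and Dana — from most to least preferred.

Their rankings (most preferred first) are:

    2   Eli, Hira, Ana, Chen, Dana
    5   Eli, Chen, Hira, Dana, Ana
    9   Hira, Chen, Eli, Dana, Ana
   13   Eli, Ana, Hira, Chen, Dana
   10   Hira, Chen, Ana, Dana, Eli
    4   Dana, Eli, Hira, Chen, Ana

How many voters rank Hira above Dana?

39

Ballots ranking Hira above Dana: 2+5+9+13+10 = 39.
Ballots ranking Dana above Hira: 4.
So 39 of 43 voters prefer Hira to Dana.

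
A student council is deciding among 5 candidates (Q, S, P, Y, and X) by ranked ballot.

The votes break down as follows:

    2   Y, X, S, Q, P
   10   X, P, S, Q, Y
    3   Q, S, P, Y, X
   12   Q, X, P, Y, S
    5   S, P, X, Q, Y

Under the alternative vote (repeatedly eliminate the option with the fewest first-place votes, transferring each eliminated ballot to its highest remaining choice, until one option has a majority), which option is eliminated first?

Round 1: Q 15, X 10, S 5, Y 2, P 0. P has the fewest and is eliminated.
Round 2: Q 15, X 10, S 5, Y 2. Y has the fewest and is eliminated.
Round 3: Q 15, X 12, S 5. S has the fewest and is eliminated.
Round 4: X 17, Q 15. X has a majority.

P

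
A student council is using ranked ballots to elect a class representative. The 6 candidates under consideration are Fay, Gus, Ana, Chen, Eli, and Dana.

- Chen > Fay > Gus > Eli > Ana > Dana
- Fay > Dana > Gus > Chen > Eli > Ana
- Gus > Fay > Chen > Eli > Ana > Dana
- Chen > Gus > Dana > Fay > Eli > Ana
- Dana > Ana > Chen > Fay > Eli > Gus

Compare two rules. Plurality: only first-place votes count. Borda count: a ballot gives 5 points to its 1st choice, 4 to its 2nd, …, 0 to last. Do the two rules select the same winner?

Yes

Plurality first-place counts: Fay 1, Gus 1, Ana 0, Chen 2, Eli 0, Dana 1 → Chen.
Borda totals: Fay 17, Gus 15, Ana 6, Chen 18, Eli 7, Dana 12 → Chen.
The two rules agree on Chen.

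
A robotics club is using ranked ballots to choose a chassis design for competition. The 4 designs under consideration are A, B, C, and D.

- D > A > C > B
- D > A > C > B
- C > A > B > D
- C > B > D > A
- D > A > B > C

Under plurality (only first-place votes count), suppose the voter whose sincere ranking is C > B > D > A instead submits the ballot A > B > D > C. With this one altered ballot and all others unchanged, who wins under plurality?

D

First-place totals with the altered ballot: A 1, B 0, C 1, D 3.
The winner is unchanged: still D.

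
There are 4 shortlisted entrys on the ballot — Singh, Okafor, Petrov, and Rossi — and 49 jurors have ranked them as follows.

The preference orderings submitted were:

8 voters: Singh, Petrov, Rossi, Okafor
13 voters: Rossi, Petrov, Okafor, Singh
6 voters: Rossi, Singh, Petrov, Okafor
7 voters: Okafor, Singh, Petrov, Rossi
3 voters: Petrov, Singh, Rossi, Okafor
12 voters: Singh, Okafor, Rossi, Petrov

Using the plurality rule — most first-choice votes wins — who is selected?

First-place vote totals:
  Singh: 20
  Okafor: 7
  Petrov: 3
  Rossi: 19
Singh has the most first-place votes.

Singh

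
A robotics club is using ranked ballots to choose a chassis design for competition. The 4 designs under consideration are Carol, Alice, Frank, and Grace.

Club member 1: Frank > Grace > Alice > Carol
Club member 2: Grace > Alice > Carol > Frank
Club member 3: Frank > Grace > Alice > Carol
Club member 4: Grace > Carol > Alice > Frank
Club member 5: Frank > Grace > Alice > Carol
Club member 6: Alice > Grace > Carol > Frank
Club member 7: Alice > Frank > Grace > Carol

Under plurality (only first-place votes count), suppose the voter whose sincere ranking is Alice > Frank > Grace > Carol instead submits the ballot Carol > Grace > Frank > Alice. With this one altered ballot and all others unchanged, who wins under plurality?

Frank

First-place totals with the altered ballot: Carol 1, Alice 1, Frank 3, Grace 2.
The winner is unchanged: still Frank.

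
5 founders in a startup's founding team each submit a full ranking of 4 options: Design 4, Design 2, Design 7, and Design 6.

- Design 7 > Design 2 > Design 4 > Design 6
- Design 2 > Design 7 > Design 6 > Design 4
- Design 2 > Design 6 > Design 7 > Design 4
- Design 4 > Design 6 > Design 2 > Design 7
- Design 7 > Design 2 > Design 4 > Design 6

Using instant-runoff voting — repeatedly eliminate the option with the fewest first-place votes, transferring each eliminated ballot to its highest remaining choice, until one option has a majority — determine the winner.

Design 2

Round 1: Design 2 2, Design 7 2, Design 4 1, Design 6 0. Design 6 has the fewest and is eliminated.
Round 2: Design 2 2, Design 7 2, Design 4 1. Design 4 has the fewest and is eliminated.
Round 3: Design 2 3, Design 7 2. Design 2 has a majority.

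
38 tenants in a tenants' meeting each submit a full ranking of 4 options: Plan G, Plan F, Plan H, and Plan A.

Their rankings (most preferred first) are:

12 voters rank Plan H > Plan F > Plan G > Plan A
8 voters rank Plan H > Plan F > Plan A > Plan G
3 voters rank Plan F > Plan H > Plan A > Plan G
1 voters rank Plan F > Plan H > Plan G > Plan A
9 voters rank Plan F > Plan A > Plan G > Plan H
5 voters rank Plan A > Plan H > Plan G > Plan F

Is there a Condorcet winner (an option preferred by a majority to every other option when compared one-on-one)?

Yes

Head-to-head results (38 voters total):
Plan G vs Plan F: Plan F wins 33–5.
Plan G vs Plan H: Plan H wins 29–9.
Plan G vs Plan A: Plan A wins 25–13.
Plan F vs Plan H: Plan H wins 25–13.
Plan F vs Plan A: Plan F wins 33–5.
Plan H vs Plan A: Plan H wins 24–14.
Plan H beats each rival — Plan G (29–9), Plan F (25–13), Plan A (24–14) — so Plan H is the Condorcet winner.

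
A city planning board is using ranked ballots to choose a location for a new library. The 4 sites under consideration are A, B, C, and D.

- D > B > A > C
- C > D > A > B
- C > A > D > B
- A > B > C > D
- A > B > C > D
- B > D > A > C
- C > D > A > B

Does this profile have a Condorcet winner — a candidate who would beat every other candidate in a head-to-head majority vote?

Head-to-head results (7 voters total):
A vs B: A wins 5–2.
A vs C: A wins 4–3.
A vs D: D wins 4–3.
B vs C: B wins 4–3.
B vs D: D wins 4–3.
C vs D: C wins 5–2.
No candidate beats all others: A beats C beats D beats A, a majority cycle.

No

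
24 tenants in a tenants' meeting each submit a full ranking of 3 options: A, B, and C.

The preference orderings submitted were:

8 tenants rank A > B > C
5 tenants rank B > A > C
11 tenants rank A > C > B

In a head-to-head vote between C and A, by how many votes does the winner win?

24

Ballots ranking C above A: 0.
Ballots ranking A above C: 8+5+11 = 24.
A wins 24–0, a margin of 24.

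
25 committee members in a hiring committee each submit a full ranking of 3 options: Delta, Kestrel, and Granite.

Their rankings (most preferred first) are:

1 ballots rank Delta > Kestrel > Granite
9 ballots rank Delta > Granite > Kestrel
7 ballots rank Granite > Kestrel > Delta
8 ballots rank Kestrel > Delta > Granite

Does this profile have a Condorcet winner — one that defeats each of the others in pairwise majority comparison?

Head-to-head results (25 voters total):
Delta vs Kestrel: Kestrel wins 15–10.
Delta vs Granite: Delta wins 18–7.
Kestrel vs Granite: Granite wins 16–9.
No candidate beats all others: Delta beats Granite beats Kestrel beats Delta, a majority cycle.

No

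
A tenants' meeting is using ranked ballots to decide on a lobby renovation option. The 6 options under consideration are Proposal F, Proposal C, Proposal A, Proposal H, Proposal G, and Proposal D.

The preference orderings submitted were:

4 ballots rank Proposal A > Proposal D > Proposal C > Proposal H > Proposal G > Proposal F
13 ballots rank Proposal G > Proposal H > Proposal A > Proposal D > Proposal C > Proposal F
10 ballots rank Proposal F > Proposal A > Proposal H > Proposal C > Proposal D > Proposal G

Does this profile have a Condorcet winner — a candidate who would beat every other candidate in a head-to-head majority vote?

Head-to-head results (27 voters total):
Proposal F vs Proposal C: Proposal C wins 17–10.
Proposal F vs Proposal A: Proposal A wins 17–10.
Proposal F vs Proposal H: Proposal H wins 17–10.
Proposal F vs Proposal G: Proposal G wins 17–10.
Proposal F vs Proposal D: Proposal D wins 17–10.
Proposal C vs Proposal A: Proposal A wins 27–0.
Proposal C vs Proposal H: Proposal H wins 23–4.
Proposal C vs Proposal G: Proposal C wins 14–13.
Proposal C vs Proposal D: Proposal D wins 17–10.
Proposal A vs Proposal H: Proposal A wins 14–13.
Proposal A vs Proposal G: Proposal A wins 14–13.
Proposal A vs Proposal D: Proposal A wins 27–0.
Proposal H vs Proposal G: Proposal H wins 14–13.
Proposal H vs Proposal D: Proposal H wins 23–4.
Proposal G vs Proposal D: Proposal D wins 14–13.
Proposal A beats each rival — Proposal F (17–10), Proposal C (27–0), Proposal H (14–13), Proposal G (14–13), Proposal D (27–0) — so Proposal A is the Condorcet winner.

Yes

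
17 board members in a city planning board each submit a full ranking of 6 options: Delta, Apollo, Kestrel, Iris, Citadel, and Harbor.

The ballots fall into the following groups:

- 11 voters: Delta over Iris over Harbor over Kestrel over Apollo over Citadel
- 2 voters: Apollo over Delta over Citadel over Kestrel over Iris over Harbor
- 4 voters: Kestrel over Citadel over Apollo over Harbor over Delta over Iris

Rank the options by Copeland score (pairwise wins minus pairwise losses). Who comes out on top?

Delta

Pairwise results:
  Delta vs Apollo: Delta wins 11–6.
  Delta vs Kestrel: Delta wins 13–4.
  Delta vs Iris: Delta wins 17–0.
  Delta vs Citadel: Delta wins 13–4.
  Delta vs Harbor: Delta wins 13–4.
  Apollo vs Kestrel: Kestrel wins 15–2.
  Apollo vs Iris: Iris wins 11–6.
  Apollo vs Citadel: Apollo wins 13–4.
  Apollo vs Harbor: Harbor wins 11–6.
  Kestrel vs Iris: Iris wins 11–6.
  Kestrel vs Citadel: Kestrel wins 15–2.
  Kestrel vs Harbor: Harbor wins 11–6.
  Iris vs Citadel: Iris wins 11–6.
  Iris vs Harbor: Iris wins 13–4.
  Citadel vs Harbor: Harbor wins 11–6.
Copeland scores (wins − losses):
  Delta: 5 − 0 = 5
  Apollo: 1 − 4 = -3
  Kestrel: 2 − 3 = -1
  Iris: 4 − 1 = 3
  Citadel: 0 − 5 = -5
  Harbor: 3 − 2 = 1
Delta has the best Copeland score.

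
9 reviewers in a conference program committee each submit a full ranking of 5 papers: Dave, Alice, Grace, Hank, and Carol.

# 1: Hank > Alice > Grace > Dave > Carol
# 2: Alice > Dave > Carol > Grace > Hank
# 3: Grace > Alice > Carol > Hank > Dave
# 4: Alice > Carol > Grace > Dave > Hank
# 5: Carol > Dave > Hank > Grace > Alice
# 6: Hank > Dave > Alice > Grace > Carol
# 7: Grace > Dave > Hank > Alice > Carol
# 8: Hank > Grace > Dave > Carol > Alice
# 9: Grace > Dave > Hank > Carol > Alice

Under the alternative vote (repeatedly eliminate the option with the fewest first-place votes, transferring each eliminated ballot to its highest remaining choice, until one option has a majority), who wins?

Grace

Round 1: Grace 3, Hank 3, Alice 2, Carol 1, Dave 0. Dave has the fewest and is eliminated.
Round 2: Grace 3, Hank 3, Alice 2, Carol 1. Carol has the fewest and is eliminated.
Round 3: Hank 4, Grace 3, Alice 2. Alice has the fewest and is eliminated.
Round 4: Grace 5, Hank 4. Grace has a majority.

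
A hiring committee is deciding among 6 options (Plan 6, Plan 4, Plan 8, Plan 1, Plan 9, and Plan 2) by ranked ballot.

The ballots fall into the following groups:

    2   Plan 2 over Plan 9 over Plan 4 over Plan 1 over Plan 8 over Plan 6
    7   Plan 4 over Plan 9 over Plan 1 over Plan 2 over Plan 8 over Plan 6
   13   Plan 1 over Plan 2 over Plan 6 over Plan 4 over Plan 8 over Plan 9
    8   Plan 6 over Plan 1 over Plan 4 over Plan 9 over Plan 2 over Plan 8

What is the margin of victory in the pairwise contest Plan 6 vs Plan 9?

12

Ballots ranking Plan 6 above Plan 9: 13+8 = 21.
Ballots ranking Plan 9 above Plan 6: 2+7 = 9.
Plan 6 wins 21–9, a margin of 12.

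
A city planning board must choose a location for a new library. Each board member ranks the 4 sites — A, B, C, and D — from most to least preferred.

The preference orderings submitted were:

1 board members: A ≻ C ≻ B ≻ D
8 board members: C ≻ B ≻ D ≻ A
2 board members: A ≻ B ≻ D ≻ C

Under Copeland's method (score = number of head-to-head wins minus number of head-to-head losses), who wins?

C

Pairwise results:
  A vs B: B wins 8–3.
  A vs C: C wins 8–3.
  A vs D: D wins 8–3.
  B vs C: C wins 9–2.
  B vs D: B wins 11–0.
  C vs D: C wins 9–2.
Copeland scores (wins − losses):
  A: 0 − 3 = -3
  B: 2 − 1 = 1
  C: 3 − 0 = 3
  D: 1 − 2 = -1
C has the best Copeland score.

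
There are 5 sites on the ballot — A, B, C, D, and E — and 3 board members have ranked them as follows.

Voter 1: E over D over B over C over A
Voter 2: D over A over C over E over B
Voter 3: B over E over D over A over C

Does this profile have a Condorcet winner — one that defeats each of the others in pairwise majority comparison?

Head-to-head results (3 voters total):
A vs B: B wins 2–1.
A vs C: A wins 2–1.
A vs D: D wins 3–0.
A vs E: E wins 2–1.
B vs C: B wins 2–1.
B vs D: D wins 2–1.
B vs E: E wins 2–1.
C vs D: D wins 3–0.
C vs E: E wins 2–1.
D vs E: E wins 2–1.
E beats each rival — A (2–1), B (2–1), C (2–1), D (2–1) — so E is the Condorcet winner.

Yes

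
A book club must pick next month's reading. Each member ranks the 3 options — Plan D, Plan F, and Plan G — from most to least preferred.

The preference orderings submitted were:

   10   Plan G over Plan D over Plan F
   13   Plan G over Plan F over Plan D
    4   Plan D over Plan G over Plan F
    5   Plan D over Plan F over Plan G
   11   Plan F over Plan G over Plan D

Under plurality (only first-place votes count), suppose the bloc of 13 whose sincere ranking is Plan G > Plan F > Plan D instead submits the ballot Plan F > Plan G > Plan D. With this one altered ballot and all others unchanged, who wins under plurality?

First-place totals with the altered ballot: Plan D 9, Plan F 24, Plan G 10.
The switch changes the winner from Plan G to Plan F.

Plan F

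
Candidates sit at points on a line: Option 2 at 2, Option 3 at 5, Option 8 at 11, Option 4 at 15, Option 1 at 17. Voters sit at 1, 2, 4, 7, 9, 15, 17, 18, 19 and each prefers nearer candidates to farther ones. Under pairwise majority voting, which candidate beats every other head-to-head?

With single-peaked preferences on a line, the Condorcet winner is the candidate closest to the median voter.
The median voter (position 9) is closest to Option 8 at 11.
Check: Option 8 vs Option 3 — voters closer to Option 8: 5 of 9.

Option 8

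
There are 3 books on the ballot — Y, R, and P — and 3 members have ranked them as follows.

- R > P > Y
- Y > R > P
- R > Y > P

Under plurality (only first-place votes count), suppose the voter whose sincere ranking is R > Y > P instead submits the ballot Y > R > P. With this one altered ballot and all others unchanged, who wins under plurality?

Y

First-place totals with the altered ballot: Y 2, R 1, P 0.
The switch changes the winner from R to Y.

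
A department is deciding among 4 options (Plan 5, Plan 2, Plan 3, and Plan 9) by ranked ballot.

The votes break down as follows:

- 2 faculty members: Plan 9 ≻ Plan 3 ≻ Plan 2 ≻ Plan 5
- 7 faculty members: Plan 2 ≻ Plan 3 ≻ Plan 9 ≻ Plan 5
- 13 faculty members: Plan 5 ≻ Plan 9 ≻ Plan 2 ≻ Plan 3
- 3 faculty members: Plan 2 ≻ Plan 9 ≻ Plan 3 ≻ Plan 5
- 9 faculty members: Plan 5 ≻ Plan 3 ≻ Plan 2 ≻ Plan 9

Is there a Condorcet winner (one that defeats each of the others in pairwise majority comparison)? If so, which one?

Plan 5

Head-to-head results (34 voters total):
Plan 5 vs Plan 2: Plan 5 wins 22–12.
Plan 5 vs Plan 3: Plan 5 wins 22–12.
Plan 5 vs Plan 9: Plan 5 wins 22–12.
Plan 2 vs Plan 3: Plan 2 wins 23–11.
Plan 2 vs Plan 9: Plan 2 wins 19–15.
Plan 3 vs Plan 9: Plan 9 wins 18–16.
Plan 5 beats each rival — Plan 2 (22–12), Plan 3 (22–12), Plan 9 (22–12) — so Plan 5 is the Condorcet winner.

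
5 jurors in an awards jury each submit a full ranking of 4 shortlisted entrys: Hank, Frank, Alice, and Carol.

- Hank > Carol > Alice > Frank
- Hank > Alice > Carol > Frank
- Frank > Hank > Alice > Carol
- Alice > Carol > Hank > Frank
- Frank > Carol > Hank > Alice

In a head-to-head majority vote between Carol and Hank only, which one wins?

Ballots ranking Carol above Hank: 2.
Ballots ranking Hank above Carol: 3.
Hank wins the head-to-head, 3–2.

Hank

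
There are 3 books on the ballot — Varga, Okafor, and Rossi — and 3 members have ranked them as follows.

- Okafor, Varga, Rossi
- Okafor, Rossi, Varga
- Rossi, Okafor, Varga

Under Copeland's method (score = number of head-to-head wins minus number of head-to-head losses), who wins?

Okafor

Pairwise results:
  Varga vs Okafor: Okafor wins 3–0.
  Varga vs Rossi: Rossi wins 2–1.
  Okafor vs Rossi: Okafor wins 2–1.
Copeland scores (wins − losses):
  Varga: 0 − 2 = -2
  Okafor: 2 − 0 = 2
  Rossi: 1 − 1 = 0
Okafor has the best Copeland score.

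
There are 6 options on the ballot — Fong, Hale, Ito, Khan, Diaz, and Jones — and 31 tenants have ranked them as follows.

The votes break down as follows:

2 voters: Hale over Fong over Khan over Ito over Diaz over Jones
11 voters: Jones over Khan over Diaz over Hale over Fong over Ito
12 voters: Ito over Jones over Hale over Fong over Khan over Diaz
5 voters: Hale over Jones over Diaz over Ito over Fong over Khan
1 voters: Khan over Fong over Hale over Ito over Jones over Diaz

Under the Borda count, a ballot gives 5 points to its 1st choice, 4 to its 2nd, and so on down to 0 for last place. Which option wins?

Borda scores:
  Fong: 2·4 + 11·1 + 12·2 + 5·1 + 4 = 52
  Hale: 2·5 + 11·2 + 12·3 + 5·5 + 3 = 96
  Ito: 2·2 + 11·0 + 12·5 + 5·2 + 2 = 76
  Khan: 2·3 + 11·4 + 12·1 + 5·0 + 5 = 67
  Diaz: 2·1 + 11·3 + 12·0 + 5·3 + 0 = 50
  Jones: 2·0 + 11·5 + 12·4 + 5·4 + 1 = 124
Jones has the highest total.

Jones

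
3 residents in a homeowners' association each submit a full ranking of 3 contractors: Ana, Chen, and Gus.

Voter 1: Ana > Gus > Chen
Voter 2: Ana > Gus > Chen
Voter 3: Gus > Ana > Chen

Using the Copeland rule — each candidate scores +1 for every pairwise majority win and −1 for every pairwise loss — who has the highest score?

Ana

Pairwise results:
  Ana vs Chen: Ana wins 3–0.
  Ana vs Gus: Ana wins 2–1.
  Chen vs Gus: Gus wins 3–0.
Copeland scores (wins − losses):
  Ana: 2 − 0 = 2
  Chen: 0 − 2 = -2
  Gus: 1 − 1 = 0
Ana has the best Copeland score.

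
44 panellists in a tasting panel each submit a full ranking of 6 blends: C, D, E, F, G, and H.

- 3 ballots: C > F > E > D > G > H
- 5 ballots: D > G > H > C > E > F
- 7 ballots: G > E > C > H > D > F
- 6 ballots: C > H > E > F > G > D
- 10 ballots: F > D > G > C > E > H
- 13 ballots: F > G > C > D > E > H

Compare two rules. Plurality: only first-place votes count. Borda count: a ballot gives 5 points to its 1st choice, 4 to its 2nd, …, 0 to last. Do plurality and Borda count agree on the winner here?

No

Plurality first-place counts: C 9, D 5, E 0, F 23, G 7, H 0 → F.
Borda totals: C 135, D 104, E 83, F 139, G 146, H 53 → G.
The two rules disagree: plurality picks F, Borda picks G.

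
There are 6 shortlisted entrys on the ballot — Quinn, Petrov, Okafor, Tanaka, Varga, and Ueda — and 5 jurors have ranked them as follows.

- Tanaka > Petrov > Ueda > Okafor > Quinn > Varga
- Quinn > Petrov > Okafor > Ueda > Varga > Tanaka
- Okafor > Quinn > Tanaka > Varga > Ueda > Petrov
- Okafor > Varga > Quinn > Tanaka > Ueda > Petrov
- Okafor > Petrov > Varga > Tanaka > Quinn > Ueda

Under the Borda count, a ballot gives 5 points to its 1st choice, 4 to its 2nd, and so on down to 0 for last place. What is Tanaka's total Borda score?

12

Borda scores:
  Quinn: 1 + 5 + 4 + 3 + 1 = 14
  Petrov: 4 + 4 + 0 + 0 + 4 = 12
  Okafor: 2 + 3 + 5 + 5 + 5 = 20
  Tanaka: 5 + 0 + 3 + 2 + 2 = 12
  Varga: 0 + 1 + 2 + 4 + 3 = 10
  Ueda: 3 + 2 + 1 + 1 + 0 = 7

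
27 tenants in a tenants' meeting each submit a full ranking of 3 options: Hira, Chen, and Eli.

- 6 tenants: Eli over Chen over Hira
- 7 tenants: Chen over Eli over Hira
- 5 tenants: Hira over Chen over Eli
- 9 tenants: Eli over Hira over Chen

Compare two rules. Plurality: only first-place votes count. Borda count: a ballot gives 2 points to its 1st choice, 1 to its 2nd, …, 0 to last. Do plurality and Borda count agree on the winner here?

Yes

Plurality first-place counts: Hira 5, Chen 7, Eli 15 → Eli.
Borda totals: Hira 19, Chen 25, Eli 37 → Eli.
The two rules agree on Eli.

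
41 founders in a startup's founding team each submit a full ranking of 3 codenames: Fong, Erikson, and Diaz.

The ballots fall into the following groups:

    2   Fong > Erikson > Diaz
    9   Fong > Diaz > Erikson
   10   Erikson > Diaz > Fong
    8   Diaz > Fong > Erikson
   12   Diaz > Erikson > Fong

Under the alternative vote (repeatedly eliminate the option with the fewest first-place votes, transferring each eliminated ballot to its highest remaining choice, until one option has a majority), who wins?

Diaz

Round 1: Diaz 20, Fong 11, Erikson 10. Erikson has the fewest and is eliminated.
Round 2: Diaz 30, Fong 11. Diaz has a majority.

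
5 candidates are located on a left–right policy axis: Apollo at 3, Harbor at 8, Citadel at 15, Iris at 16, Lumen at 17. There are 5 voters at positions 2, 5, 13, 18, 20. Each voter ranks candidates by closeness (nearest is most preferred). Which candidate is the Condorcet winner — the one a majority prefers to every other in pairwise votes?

With single-peaked preferences on a line, the Condorcet winner is the candidate closest to the median voter.
The median voter (position 13) is closest to Citadel at 15.
Check: Citadel vs Harbor — voters closer to Citadel: 3 of 5.

Citadel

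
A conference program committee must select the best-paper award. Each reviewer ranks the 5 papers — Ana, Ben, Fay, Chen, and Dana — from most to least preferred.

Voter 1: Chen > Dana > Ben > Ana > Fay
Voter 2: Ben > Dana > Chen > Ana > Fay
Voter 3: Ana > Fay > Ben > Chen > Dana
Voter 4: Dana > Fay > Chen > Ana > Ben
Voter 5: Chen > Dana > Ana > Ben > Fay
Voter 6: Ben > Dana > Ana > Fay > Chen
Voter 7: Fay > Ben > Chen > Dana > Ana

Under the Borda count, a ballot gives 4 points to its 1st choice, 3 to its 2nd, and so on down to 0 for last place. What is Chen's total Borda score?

Borda scores:
  Ana: 1 + 1 + 4 + 1 + 2 + 2 + 0 = 11
  Ben: 2 + 4 + 2 + 0 + 1 + 4 + 3 = 16
  Fay: 0 + 0 + 3 + 3 + 0 + 1 + 4 = 11
  Chen: 4 + 2 + 1 + 2 + 4 + 0 + 2 = 15
  Dana: 3 + 3 + 0 + 4 + 3 + 3 + 1 = 17

15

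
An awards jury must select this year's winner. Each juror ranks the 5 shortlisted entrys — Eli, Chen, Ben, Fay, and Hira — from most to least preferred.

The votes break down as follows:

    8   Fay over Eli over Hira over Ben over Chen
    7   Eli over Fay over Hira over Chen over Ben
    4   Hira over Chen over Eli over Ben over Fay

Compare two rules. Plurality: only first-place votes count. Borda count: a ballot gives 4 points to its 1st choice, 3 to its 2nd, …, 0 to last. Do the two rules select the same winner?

No

Plurality first-place counts: Eli 7, Chen 0, Ben 0, Fay 8, Hira 4 → Fay.
Borda totals: Eli 60, Chen 19, Ben 12, Fay 53, Hira 46 → Eli.
The two rules disagree: plurality picks Fay, Borda picks Eli.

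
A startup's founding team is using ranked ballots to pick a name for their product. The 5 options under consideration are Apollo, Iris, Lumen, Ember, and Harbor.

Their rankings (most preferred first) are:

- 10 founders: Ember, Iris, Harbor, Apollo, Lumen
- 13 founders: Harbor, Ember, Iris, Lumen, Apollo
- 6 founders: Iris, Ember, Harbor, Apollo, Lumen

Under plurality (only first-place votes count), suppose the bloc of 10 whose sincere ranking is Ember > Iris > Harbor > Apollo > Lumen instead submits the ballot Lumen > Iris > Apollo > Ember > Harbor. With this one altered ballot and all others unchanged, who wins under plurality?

First-place totals with the altered ballot: Apollo 0, Iris 6, Lumen 10, Ember 0, Harbor 13.
The winner is unchanged: still Harbor.

Harbor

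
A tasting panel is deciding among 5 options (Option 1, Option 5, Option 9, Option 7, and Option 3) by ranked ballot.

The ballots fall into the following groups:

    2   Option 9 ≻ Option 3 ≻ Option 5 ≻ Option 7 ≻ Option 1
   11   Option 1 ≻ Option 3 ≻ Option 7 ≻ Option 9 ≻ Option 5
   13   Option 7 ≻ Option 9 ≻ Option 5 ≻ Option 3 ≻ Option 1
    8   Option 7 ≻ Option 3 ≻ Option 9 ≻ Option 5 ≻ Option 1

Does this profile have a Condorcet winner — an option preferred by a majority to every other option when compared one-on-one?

Yes

Head-to-head results (34 voters total):
Option 1 vs Option 5: Option 5 wins 23–11.
Option 1 vs Option 9: Option 9 wins 23–11.
Option 1 vs Option 7: Option 7 wins 23–11.
Option 1 vs Option 3: Option 3 wins 23–11.
Option 5 vs Option 9: Option 9 wins 34–0.
Option 5 vs Option 7: Option 7 wins 32–2.
Option 5 vs Option 3: Option 3 wins 21–13.
Option 9 vs Option 7: Option 7 wins 32–2.
Option 9 vs Option 3: Option 3 wins 19–15.
Option 7 vs Option 3: Option 7 wins 21–13.
Option 7 beats each rival — Option 1 (23–11), Option 5 (32–2), Option 9 (32–2), Option 3 (21–13) — so Option 7 is the Condorcet winner.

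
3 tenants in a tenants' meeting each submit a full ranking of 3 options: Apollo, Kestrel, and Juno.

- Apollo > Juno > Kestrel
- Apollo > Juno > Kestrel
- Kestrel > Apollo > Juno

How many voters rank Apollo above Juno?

3

Ballots ranking Apollo above Juno: 3.
Ballots ranking Juno above Apollo: 0.
So 3 of 3 voters prefer Apollo to Juno.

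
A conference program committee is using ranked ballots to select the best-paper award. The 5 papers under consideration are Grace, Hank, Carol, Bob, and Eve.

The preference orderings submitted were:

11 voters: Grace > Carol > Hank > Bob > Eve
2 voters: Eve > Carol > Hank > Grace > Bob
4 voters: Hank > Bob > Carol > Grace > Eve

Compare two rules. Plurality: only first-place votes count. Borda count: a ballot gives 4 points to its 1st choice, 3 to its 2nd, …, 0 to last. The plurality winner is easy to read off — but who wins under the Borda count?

Plurality first-place counts: Grace 11, Hank 4, Carol 0, Bob 0, Eve 2 → Grace.
Borda totals: Grace 50, Hank 42, Carol 47, Bob 23, Eve 8 → Grace.

Grace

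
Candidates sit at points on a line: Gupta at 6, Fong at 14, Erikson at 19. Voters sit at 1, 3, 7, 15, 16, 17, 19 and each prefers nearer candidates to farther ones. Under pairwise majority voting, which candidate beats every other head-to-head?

With single-peaked preferences on a line, the Condorcet winner is the candidate closest to the median voter.
The median voter (position 15) is closest to Fong at 14.
Check: Fong vs Gupta — voters closer to Fong: 4 of 7.

Fong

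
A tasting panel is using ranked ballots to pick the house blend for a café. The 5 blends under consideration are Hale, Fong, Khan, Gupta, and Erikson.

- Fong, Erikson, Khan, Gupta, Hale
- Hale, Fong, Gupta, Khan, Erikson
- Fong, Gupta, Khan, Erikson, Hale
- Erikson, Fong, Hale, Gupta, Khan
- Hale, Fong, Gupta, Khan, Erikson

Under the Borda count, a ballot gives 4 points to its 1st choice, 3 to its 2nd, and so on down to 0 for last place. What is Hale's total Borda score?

10

Borda scores:
  Hale: 0 + 4 + 0 + 2 + 4 = 10
  Fong: 4 + 3 + 4 + 3 + 3 = 17
  Khan: 2 + 1 + 2 + 0 + 1 = 6
  Gupta: 1 + 2 + 3 + 1 + 2 = 9
  Erikson: 3 + 0 + 1 + 4 + 0 = 8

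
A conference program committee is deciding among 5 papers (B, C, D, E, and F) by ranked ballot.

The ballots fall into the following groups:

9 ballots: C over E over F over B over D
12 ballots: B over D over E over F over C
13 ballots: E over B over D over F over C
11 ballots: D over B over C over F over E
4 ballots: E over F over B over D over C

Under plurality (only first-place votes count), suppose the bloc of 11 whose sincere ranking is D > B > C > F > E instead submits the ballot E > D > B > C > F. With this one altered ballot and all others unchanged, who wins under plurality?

E

First-place totals with the altered ballot: B 12, C 9, D 0, E 28, F 0.
The winner is unchanged: still E.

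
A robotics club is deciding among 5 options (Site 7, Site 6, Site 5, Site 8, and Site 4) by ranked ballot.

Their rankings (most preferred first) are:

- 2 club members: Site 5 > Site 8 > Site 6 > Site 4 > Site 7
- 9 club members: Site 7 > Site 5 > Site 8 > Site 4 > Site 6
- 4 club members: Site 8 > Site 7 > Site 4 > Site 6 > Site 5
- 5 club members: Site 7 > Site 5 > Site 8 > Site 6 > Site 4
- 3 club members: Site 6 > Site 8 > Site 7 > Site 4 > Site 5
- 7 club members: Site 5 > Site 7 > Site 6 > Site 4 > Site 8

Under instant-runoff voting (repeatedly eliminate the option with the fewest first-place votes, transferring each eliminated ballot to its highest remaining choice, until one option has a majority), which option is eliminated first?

Round 1: Site 7 14, Site 5 9, Site 8 4, Site 6 3, Site 4 0. Site 4 has the fewest and is eliminated.
Round 2: Site 7 14, Site 5 9, Site 8 4, Site 6 3. Site 6 has the fewest and is eliminated.
Round 3: Site 7 14, Site 5 9, Site 8 7. Site 8 has the fewest and is eliminated.
Round 4: Site 7 21, Site 5 9. Site 7 has a majority.

Site 4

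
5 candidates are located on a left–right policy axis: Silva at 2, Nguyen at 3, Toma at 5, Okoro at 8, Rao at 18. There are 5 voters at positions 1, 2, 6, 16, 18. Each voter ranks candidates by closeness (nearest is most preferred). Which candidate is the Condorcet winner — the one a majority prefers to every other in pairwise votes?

With single-peaked preferences on a line, the Condorcet winner is the candidate closest to the median voter.
The median voter (position 6) is closest to Toma at 5.
Check: Toma vs Okoro — voters closer to Toma: 3 of 5.

Toma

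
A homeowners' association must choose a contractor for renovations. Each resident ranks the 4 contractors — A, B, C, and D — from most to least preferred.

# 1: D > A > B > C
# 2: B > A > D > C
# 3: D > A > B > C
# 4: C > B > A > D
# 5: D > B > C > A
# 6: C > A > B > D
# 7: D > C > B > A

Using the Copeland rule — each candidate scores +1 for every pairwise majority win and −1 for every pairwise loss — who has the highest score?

D

Pairwise results:
  A vs B: B wins 4–3.
  A vs C: C wins 4–3.
  A vs D: D wins 4–3.
  B vs C: B wins 4–3.
  B vs D: D wins 4–3.
  C vs D: D wins 5–2.
Copeland scores (wins − losses):
  A: 0 − 3 = -3
  B: 2 − 1 = 1
  C: 1 − 2 = -1
  D: 3 − 0 = 3
D has the best Copeland score.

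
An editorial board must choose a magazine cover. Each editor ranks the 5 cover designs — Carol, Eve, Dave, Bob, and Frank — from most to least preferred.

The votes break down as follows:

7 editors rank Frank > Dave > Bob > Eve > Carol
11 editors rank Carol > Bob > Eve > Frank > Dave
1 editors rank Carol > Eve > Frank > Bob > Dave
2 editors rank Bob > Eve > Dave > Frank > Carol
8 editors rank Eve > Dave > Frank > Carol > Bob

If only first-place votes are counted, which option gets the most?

Carol

First-place vote totals:
  Carol: 12
  Eve: 8
  Dave: 0
  Bob: 2
  Frank: 7
Carol has the most first-place votes.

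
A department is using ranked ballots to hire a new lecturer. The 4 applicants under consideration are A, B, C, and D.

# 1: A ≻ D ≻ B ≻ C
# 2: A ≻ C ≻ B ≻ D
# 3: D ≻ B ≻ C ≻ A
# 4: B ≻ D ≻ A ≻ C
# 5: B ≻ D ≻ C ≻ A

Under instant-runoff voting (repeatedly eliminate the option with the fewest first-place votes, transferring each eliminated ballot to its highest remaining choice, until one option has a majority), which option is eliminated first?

Round 1: A 2, B 2, D 1, C 0. C has the fewest and is eliminated.
Round 2: A 2, B 2, D 1. D has the fewest and is eliminated.
Round 3: B 3, A 2. B has a majority.

C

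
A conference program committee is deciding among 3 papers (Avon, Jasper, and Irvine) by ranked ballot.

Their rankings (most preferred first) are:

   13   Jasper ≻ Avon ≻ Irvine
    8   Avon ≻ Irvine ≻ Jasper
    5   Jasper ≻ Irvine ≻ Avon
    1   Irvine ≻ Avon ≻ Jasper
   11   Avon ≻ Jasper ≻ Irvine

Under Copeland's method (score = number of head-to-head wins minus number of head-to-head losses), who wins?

Avon

Pairwise results:
  Avon vs Jasper: Avon wins 20–18.
  Avon vs Irvine: Avon wins 32–6.
  Jasper vs Irvine: Jasper wins 29–9.
Copeland scores (wins − losses):
  Avon: 2 − 0 = 2
  Jasper: 1 − 1 = 0
  Irvine: 0 − 2 = -2
Avon has the best Copeland score.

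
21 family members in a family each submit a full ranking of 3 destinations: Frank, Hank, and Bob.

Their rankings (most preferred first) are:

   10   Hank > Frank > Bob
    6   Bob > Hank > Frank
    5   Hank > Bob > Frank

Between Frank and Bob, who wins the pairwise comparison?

Ballots ranking Frank above Bob: 10.
Ballots ranking Bob above Frank: 6+5 = 11.
Bob wins the head-to-head, 11–10.

Bob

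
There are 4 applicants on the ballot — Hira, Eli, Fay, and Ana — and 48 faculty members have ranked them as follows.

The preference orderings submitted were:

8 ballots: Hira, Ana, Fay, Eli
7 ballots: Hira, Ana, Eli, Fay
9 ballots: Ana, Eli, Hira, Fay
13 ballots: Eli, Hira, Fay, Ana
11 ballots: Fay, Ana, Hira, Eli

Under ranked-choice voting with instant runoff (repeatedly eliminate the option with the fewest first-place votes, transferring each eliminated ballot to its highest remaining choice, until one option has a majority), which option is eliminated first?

Ana

Round 1: Hira 15, Eli 13, Fay 11, Ana 9. Ana has the fewest and is eliminated.
Round 2: Eli 22, Hira 15, Fay 11. Fay has the fewest and is eliminated.
Round 3: Hira 26, Eli 22. Hira has a majority.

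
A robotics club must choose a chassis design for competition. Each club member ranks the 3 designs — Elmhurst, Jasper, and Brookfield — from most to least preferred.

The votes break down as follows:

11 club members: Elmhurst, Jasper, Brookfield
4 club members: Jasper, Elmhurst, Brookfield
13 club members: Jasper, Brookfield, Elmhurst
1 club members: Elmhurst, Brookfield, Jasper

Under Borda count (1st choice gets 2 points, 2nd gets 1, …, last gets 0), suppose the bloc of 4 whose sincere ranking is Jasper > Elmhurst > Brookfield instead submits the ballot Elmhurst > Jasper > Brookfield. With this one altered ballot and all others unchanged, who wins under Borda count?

Borda totals with the altered ballot: Elmhurst 32, Jasper 41, Brookfield 14.
The winner is unchanged: still Jasper.

Jasper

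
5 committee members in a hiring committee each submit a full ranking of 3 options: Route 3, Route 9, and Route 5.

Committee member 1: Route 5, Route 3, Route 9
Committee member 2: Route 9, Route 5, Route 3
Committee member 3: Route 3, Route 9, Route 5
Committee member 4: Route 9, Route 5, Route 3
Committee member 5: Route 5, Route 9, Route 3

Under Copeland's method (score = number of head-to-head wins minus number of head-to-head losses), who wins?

Pairwise results:
  Route 3 vs Route 9: Route 9 wins 3–2.
  Route 3 vs Route 5: Route 5 wins 4–1.
  Route 9 vs Route 5: Route 9 wins 3–2.
Copeland scores (wins − losses):
  Route 3: 0 − 2 = -2
  Route 9: 2 − 0 = 2
  Route 5: 1 − 1 = 0
Route 9 has the best Copeland score.

Route 9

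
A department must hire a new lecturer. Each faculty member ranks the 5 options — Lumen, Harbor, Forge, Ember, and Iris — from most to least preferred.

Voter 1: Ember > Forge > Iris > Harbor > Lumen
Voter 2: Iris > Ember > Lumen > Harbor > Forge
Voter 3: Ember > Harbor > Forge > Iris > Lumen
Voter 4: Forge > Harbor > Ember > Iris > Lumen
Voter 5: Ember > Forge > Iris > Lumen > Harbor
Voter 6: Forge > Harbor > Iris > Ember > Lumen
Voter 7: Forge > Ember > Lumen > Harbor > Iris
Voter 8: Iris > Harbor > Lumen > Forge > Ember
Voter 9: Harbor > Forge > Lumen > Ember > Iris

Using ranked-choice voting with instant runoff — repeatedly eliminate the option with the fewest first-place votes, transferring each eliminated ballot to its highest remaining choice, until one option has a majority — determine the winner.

Forge

Round 1: Forge 3, Ember 3, Iris 2, Harbor 1, Lumen 0. Lumen has the fewest and is eliminated.
Round 2: Forge 3, Ember 3, Iris 2, Harbor 1. Harbor has the fewest and is eliminated.
Round 3: Forge 4, Ember 3, Iris 2. Iris has the fewest and is eliminated.
Round 4: Forge 5, Ember 4. Forge has a majority.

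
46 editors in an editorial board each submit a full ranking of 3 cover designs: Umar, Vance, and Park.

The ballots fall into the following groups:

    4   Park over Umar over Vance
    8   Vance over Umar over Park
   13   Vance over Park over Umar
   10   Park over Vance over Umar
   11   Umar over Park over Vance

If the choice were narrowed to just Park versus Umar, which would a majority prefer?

Ballots ranking Park above Umar: 4+13+10 = 27.
Ballots ranking Umar above Park: 8+11 = 19.
Park wins the head-to-head, 27–19.

Park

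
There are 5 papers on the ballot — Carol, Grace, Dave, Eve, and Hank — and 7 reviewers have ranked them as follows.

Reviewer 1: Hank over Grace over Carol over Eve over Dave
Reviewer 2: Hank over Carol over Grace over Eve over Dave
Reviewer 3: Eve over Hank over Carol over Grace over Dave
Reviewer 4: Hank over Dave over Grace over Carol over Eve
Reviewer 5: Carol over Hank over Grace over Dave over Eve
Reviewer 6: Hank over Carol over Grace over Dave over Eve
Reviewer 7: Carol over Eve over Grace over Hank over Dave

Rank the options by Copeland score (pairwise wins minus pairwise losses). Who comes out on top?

Hank

Pairwise results:
  Carol vs Grace: Carol wins 5–2.
  Carol vs Dave: Carol wins 6–1.
  Carol vs Eve: Carol wins 6–1.
  Carol vs Hank: Hank wins 5–2.
  Grace vs Dave: Grace wins 6–1.
  Grace vs Eve: Grace wins 5–2.
  Grace vs Hank: Hank wins 6–1.
  Dave vs Eve: Eve wins 4–3.
  Dave vs Hank: Hank wins 7–0.
  Eve vs Hank: Hank wins 5–2.
Copeland scores (wins − losses):
  Carol: 3 − 1 = 2
  Grace: 2 − 2 = 0
  Dave: 0 − 4 = -4
  Eve: 1 − 3 = -2
  Hank: 4 − 0 = 4
Hank has the best Copeland score.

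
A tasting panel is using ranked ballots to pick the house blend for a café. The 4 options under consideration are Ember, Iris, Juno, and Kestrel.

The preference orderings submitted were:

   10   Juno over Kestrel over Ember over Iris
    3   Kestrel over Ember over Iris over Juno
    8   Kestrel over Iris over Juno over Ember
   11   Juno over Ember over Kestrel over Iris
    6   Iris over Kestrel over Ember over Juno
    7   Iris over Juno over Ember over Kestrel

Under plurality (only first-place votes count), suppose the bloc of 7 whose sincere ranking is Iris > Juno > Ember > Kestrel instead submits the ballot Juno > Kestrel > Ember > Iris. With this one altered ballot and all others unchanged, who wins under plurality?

Juno

First-place totals with the altered ballot: Ember 0, Iris 6, Juno 28, Kestrel 11.
The winner is unchanged: still Juno.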